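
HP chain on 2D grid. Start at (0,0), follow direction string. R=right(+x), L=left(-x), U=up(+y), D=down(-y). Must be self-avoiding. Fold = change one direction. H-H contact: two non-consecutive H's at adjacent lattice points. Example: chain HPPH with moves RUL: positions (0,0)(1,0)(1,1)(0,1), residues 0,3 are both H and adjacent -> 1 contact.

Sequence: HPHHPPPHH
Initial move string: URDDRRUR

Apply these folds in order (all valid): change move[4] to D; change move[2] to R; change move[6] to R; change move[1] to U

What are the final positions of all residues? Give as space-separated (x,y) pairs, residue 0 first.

Answer: (0,0) (0,1) (0,2) (1,2) (1,1) (1,0) (2,0) (3,0) (4,0)

Derivation:
Initial moves: URDDRRUR
Fold: move[4]->D => URDDDRUR (positions: [(0, 0), (0, 1), (1, 1), (1, 0), (1, -1), (1, -2), (2, -2), (2, -1), (3, -1)])
Fold: move[2]->R => URRDDRUR (positions: [(0, 0), (0, 1), (1, 1), (2, 1), (2, 0), (2, -1), (3, -1), (3, 0), (4, 0)])
Fold: move[6]->R => URRDDRRR (positions: [(0, 0), (0, 1), (1, 1), (2, 1), (2, 0), (2, -1), (3, -1), (4, -1), (5, -1)])
Fold: move[1]->U => UURDDRRR (positions: [(0, 0), (0, 1), (0, 2), (1, 2), (1, 1), (1, 0), (2, 0), (3, 0), (4, 0)])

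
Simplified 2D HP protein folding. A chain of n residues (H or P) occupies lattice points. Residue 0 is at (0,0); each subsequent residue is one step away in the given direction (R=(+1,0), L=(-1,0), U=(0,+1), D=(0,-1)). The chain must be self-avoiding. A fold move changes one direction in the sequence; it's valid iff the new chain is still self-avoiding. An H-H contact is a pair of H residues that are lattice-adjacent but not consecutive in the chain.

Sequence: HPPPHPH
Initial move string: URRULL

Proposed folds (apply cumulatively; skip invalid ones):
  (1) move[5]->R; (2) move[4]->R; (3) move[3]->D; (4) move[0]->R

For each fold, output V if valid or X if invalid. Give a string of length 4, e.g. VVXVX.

Initial: URRULL -> [(0, 0), (0, 1), (1, 1), (2, 1), (2, 2), (1, 2), (0, 2)]
Fold 1: move[5]->R => URRULR INVALID (collision), skipped
Fold 2: move[4]->R => URRURL INVALID (collision), skipped
Fold 3: move[3]->D => URRDLL INVALID (collision), skipped
Fold 4: move[0]->R => RRRULL VALID

Answer: XXXV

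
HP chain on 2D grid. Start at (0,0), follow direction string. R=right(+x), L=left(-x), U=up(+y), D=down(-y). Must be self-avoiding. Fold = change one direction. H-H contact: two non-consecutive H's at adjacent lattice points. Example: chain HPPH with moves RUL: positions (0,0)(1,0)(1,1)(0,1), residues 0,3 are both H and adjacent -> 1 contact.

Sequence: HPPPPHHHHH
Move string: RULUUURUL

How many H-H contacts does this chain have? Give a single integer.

Answer: 1

Derivation:
Positions: [(0, 0), (1, 0), (1, 1), (0, 1), (0, 2), (0, 3), (0, 4), (1, 4), (1, 5), (0, 5)]
H-H contact: residue 6 @(0,4) - residue 9 @(0, 5)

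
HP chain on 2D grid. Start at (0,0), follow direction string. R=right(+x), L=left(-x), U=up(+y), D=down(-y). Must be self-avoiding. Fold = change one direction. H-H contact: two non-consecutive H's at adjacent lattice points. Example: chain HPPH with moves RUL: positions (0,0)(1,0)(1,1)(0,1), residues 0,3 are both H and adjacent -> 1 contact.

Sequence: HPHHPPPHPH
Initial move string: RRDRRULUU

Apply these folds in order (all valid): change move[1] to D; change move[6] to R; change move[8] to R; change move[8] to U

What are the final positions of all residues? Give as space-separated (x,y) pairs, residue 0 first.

Initial moves: RRDRRULUU
Fold: move[1]->D => RDDRRULUU (positions: [(0, 0), (1, 0), (1, -1), (1, -2), (2, -2), (3, -2), (3, -1), (2, -1), (2, 0), (2, 1)])
Fold: move[6]->R => RDDRRURUU (positions: [(0, 0), (1, 0), (1, -1), (1, -2), (2, -2), (3, -2), (3, -1), (4, -1), (4, 0), (4, 1)])
Fold: move[8]->R => RDDRRURUR (positions: [(0, 0), (1, 0), (1, -1), (1, -2), (2, -2), (3, -2), (3, -1), (4, -1), (4, 0), (5, 0)])
Fold: move[8]->U => RDDRRURUU (positions: [(0, 0), (1, 0), (1, -1), (1, -2), (2, -2), (3, -2), (3, -1), (4, -1), (4, 0), (4, 1)])

Answer: (0,0) (1,0) (1,-1) (1,-2) (2,-2) (3,-2) (3,-1) (4,-1) (4,0) (4,1)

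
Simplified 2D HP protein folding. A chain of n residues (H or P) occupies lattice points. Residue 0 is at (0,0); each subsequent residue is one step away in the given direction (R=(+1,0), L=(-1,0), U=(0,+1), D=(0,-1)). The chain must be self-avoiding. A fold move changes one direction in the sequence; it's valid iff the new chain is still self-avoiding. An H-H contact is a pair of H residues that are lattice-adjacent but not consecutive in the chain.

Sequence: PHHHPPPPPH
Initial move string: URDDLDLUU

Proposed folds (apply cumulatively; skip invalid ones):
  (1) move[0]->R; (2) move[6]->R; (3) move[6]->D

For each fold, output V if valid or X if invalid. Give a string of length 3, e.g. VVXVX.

Answer: VXX

Derivation:
Initial: URDDLDLUU -> [(0, 0), (0, 1), (1, 1), (1, 0), (1, -1), (0, -1), (0, -2), (-1, -2), (-1, -1), (-1, 0)]
Fold 1: move[0]->R => RRDDLDLUU VALID
Fold 2: move[6]->R => RRDDLDRUU INVALID (collision), skipped
Fold 3: move[6]->D => RRDDLDDUU INVALID (collision), skipped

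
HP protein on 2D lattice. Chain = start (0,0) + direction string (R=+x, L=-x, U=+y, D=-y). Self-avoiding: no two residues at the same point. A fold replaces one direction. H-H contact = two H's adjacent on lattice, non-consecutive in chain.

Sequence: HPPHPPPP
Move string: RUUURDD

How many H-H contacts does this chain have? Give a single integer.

Positions: [(0, 0), (1, 0), (1, 1), (1, 2), (1, 3), (2, 3), (2, 2), (2, 1)]
No H-H contacts found.

Answer: 0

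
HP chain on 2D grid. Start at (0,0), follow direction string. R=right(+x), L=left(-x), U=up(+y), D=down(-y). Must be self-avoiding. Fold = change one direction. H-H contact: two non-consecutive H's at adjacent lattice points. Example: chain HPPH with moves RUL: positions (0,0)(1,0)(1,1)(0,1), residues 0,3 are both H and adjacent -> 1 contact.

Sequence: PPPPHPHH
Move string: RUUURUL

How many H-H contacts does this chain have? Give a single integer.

Positions: [(0, 0), (1, 0), (1, 1), (1, 2), (1, 3), (2, 3), (2, 4), (1, 4)]
H-H contact: residue 4 @(1,3) - residue 7 @(1, 4)

Answer: 1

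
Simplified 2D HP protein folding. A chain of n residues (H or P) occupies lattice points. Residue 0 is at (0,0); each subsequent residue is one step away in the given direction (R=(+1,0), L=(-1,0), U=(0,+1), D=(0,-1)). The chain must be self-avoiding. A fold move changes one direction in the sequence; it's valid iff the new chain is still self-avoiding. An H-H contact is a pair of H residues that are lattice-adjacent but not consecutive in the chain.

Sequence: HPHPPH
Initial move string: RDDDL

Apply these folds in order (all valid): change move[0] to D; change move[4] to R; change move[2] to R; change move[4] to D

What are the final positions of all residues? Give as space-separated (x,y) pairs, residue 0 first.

Answer: (0,0) (0,-1) (0,-2) (1,-2) (1,-3) (1,-4)

Derivation:
Initial moves: RDDDL
Fold: move[0]->D => DDDDL (positions: [(0, 0), (0, -1), (0, -2), (0, -3), (0, -4), (-1, -4)])
Fold: move[4]->R => DDDDR (positions: [(0, 0), (0, -1), (0, -2), (0, -3), (0, -4), (1, -4)])
Fold: move[2]->R => DDRDR (positions: [(0, 0), (0, -1), (0, -2), (1, -2), (1, -3), (2, -3)])
Fold: move[4]->D => DDRDD (positions: [(0, 0), (0, -1), (0, -2), (1, -2), (1, -3), (1, -4)])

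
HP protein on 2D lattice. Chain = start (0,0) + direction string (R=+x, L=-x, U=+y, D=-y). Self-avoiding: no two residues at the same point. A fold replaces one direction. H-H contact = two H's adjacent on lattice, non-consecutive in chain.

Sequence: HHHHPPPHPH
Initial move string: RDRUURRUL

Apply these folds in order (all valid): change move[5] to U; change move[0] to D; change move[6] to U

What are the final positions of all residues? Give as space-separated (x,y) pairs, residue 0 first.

Initial moves: RDRUURRUL
Fold: move[5]->U => RDRUUURUL (positions: [(0, 0), (1, 0), (1, -1), (2, -1), (2, 0), (2, 1), (2, 2), (3, 2), (3, 3), (2, 3)])
Fold: move[0]->D => DDRUUURUL (positions: [(0, 0), (0, -1), (0, -2), (1, -2), (1, -1), (1, 0), (1, 1), (2, 1), (2, 2), (1, 2)])
Fold: move[6]->U => DDRUUUUUL (positions: [(0, 0), (0, -1), (0, -2), (1, -2), (1, -1), (1, 0), (1, 1), (1, 2), (1, 3), (0, 3)])

Answer: (0,0) (0,-1) (0,-2) (1,-2) (1,-1) (1,0) (1,1) (1,2) (1,3) (0,3)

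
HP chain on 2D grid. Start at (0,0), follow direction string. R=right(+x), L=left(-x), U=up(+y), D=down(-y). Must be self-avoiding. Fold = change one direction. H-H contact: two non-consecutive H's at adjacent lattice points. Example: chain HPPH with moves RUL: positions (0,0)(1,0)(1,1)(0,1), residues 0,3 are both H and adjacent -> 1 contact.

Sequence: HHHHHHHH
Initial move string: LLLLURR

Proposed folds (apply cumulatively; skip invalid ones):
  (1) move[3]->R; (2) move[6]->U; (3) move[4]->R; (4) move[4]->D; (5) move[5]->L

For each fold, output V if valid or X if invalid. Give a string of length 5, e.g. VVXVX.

Answer: XVXXV

Derivation:
Initial: LLLLURR -> [(0, 0), (-1, 0), (-2, 0), (-3, 0), (-4, 0), (-4, 1), (-3, 1), (-2, 1)]
Fold 1: move[3]->R => LLLRURR INVALID (collision), skipped
Fold 2: move[6]->U => LLLLURU VALID
Fold 3: move[4]->R => LLLLRRU INVALID (collision), skipped
Fold 4: move[4]->D => LLLLDRU INVALID (collision), skipped
Fold 5: move[5]->L => LLLLULU VALID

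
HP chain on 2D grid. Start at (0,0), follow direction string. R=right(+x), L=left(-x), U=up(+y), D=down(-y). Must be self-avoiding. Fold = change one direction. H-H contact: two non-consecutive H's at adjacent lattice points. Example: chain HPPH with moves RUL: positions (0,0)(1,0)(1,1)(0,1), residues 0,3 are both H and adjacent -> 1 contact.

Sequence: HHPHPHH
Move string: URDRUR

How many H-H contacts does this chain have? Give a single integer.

Positions: [(0, 0), (0, 1), (1, 1), (1, 0), (2, 0), (2, 1), (3, 1)]
H-H contact: residue 0 @(0,0) - residue 3 @(1, 0)

Answer: 1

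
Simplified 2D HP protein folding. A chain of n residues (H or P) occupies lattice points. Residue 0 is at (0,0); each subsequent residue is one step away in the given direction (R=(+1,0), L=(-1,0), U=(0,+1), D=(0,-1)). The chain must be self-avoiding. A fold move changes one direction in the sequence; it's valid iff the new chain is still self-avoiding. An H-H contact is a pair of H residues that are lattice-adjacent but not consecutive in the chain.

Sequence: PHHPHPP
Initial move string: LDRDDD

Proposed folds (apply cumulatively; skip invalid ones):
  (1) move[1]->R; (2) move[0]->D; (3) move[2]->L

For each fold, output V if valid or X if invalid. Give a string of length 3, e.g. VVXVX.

Initial: LDRDDD -> [(0, 0), (-1, 0), (-1, -1), (0, -1), (0, -2), (0, -3), (0, -4)]
Fold 1: move[1]->R => LRRDDD INVALID (collision), skipped
Fold 2: move[0]->D => DDRDDD VALID
Fold 3: move[2]->L => DDLDDD VALID

Answer: XVV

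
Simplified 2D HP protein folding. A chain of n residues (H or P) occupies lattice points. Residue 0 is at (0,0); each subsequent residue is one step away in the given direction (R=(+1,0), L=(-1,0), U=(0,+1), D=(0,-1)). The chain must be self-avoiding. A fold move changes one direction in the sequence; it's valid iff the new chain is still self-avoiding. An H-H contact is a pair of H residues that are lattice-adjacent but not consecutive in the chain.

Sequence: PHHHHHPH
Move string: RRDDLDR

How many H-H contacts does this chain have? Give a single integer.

Positions: [(0, 0), (1, 0), (2, 0), (2, -1), (2, -2), (1, -2), (1, -3), (2, -3)]
H-H contact: residue 4 @(2,-2) - residue 7 @(2, -3)

Answer: 1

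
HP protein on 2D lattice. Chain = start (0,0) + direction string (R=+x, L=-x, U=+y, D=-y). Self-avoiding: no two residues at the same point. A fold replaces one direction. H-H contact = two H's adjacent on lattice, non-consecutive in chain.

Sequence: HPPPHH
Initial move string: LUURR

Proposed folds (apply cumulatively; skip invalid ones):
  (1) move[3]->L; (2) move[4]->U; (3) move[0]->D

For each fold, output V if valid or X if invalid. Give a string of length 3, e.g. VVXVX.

Initial: LUURR -> [(0, 0), (-1, 0), (-1, 1), (-1, 2), (0, 2), (1, 2)]
Fold 1: move[3]->L => LUULR INVALID (collision), skipped
Fold 2: move[4]->U => LUURU VALID
Fold 3: move[0]->D => DUURU INVALID (collision), skipped

Answer: XVX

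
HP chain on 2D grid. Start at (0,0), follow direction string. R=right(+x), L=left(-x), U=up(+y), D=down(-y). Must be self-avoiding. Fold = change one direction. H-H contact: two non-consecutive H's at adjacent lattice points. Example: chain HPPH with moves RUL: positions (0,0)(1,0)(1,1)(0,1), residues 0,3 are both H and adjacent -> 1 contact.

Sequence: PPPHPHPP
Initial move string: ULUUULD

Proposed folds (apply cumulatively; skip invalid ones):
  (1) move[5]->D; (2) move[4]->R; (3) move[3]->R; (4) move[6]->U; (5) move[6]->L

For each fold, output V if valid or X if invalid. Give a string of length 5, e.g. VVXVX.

Initial: ULUUULD -> [(0, 0), (0, 1), (-1, 1), (-1, 2), (-1, 3), (-1, 4), (-2, 4), (-2, 3)]
Fold 1: move[5]->D => ULUUUDD INVALID (collision), skipped
Fold 2: move[4]->R => ULUURLD INVALID (collision), skipped
Fold 3: move[3]->R => ULURULD INVALID (collision), skipped
Fold 4: move[6]->U => ULUUULU VALID
Fold 5: move[6]->L => ULUUULL VALID

Answer: XXXVV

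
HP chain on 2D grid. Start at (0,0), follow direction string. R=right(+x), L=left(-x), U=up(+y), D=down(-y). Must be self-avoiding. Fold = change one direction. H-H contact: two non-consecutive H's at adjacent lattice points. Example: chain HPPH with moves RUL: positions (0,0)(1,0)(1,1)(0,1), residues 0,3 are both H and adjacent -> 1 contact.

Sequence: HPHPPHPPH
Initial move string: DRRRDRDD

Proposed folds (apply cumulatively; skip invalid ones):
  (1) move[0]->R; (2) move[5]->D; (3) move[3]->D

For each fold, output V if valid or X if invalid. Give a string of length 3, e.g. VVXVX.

Answer: VVV

Derivation:
Initial: DRRRDRDD -> [(0, 0), (0, -1), (1, -1), (2, -1), (3, -1), (3, -2), (4, -2), (4, -3), (4, -4)]
Fold 1: move[0]->R => RRRRDRDD VALID
Fold 2: move[5]->D => RRRRDDDD VALID
Fold 3: move[3]->D => RRRDDDDD VALID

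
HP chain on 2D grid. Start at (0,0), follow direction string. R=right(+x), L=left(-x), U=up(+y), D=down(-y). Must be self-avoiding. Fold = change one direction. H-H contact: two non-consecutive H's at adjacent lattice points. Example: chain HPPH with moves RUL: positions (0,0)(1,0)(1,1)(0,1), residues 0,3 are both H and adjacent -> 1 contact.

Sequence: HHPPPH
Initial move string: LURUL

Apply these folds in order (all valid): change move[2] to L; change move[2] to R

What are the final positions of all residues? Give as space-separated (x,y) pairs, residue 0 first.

Initial moves: LURUL
Fold: move[2]->L => LULUL (positions: [(0, 0), (-1, 0), (-1, 1), (-2, 1), (-2, 2), (-3, 2)])
Fold: move[2]->R => LURUL (positions: [(0, 0), (-1, 0), (-1, 1), (0, 1), (0, 2), (-1, 2)])

Answer: (0,0) (-1,0) (-1,1) (0,1) (0,2) (-1,2)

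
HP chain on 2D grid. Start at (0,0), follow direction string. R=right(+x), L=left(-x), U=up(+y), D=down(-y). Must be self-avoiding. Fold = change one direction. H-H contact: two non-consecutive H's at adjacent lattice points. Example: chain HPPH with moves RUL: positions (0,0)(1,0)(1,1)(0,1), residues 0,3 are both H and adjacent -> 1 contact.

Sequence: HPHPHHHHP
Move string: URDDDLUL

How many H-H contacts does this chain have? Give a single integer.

Positions: [(0, 0), (0, 1), (1, 1), (1, 0), (1, -1), (1, -2), (0, -2), (0, -1), (-1, -1)]
H-H contact: residue 0 @(0,0) - residue 7 @(0, -1)
H-H contact: residue 4 @(1,-1) - residue 7 @(0, -1)

Answer: 2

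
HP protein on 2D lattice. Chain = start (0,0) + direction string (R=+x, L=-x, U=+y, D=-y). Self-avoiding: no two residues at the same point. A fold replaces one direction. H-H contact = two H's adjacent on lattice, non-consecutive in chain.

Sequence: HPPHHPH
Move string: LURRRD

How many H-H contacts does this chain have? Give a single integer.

Answer: 1

Derivation:
Positions: [(0, 0), (-1, 0), (-1, 1), (0, 1), (1, 1), (2, 1), (2, 0)]
H-H contact: residue 0 @(0,0) - residue 3 @(0, 1)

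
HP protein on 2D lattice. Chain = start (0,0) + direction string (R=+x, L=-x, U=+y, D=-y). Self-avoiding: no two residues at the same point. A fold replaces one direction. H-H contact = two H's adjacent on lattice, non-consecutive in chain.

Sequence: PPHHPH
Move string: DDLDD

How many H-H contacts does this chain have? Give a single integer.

Positions: [(0, 0), (0, -1), (0, -2), (-1, -2), (-1, -3), (-1, -4)]
No H-H contacts found.

Answer: 0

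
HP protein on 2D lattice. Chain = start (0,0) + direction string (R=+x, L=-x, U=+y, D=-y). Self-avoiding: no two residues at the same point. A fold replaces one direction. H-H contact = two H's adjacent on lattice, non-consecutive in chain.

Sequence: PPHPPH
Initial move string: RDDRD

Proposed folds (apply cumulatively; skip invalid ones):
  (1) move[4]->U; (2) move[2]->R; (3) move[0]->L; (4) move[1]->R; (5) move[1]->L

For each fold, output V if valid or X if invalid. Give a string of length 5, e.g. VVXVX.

Answer: VVVXX

Derivation:
Initial: RDDRD -> [(0, 0), (1, 0), (1, -1), (1, -2), (2, -2), (2, -3)]
Fold 1: move[4]->U => RDDRU VALID
Fold 2: move[2]->R => RDRRU VALID
Fold 3: move[0]->L => LDRRU VALID
Fold 4: move[1]->R => LRRRU INVALID (collision), skipped
Fold 5: move[1]->L => LLRRU INVALID (collision), skipped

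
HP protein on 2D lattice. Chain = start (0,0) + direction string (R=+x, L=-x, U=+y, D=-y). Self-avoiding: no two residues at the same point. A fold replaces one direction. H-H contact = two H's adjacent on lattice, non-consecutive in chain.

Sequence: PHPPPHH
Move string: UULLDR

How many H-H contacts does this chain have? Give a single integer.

Answer: 1

Derivation:
Positions: [(0, 0), (0, 1), (0, 2), (-1, 2), (-2, 2), (-2, 1), (-1, 1)]
H-H contact: residue 1 @(0,1) - residue 6 @(-1, 1)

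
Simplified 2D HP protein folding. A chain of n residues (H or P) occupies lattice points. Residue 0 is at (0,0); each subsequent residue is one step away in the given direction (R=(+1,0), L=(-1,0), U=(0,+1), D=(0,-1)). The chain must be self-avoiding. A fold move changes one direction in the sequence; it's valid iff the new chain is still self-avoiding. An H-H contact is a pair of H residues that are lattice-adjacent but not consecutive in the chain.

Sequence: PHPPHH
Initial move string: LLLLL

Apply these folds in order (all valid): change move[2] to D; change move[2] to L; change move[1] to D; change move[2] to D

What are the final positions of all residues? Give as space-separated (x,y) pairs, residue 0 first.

Initial moves: LLLLL
Fold: move[2]->D => LLDLL (positions: [(0, 0), (-1, 0), (-2, 0), (-2, -1), (-3, -1), (-4, -1)])
Fold: move[2]->L => LLLLL (positions: [(0, 0), (-1, 0), (-2, 0), (-3, 0), (-4, 0), (-5, 0)])
Fold: move[1]->D => LDLLL (positions: [(0, 0), (-1, 0), (-1, -1), (-2, -1), (-3, -1), (-4, -1)])
Fold: move[2]->D => LDDLL (positions: [(0, 0), (-1, 0), (-1, -1), (-1, -2), (-2, -2), (-3, -2)])

Answer: (0,0) (-1,0) (-1,-1) (-1,-2) (-2,-2) (-3,-2)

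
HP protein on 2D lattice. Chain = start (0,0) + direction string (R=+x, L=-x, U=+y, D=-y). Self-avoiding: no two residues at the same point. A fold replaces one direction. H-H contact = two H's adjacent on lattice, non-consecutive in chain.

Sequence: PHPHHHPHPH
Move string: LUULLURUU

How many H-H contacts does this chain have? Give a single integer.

Answer: 1

Derivation:
Positions: [(0, 0), (-1, 0), (-1, 1), (-1, 2), (-2, 2), (-3, 2), (-3, 3), (-2, 3), (-2, 4), (-2, 5)]
H-H contact: residue 4 @(-2,2) - residue 7 @(-2, 3)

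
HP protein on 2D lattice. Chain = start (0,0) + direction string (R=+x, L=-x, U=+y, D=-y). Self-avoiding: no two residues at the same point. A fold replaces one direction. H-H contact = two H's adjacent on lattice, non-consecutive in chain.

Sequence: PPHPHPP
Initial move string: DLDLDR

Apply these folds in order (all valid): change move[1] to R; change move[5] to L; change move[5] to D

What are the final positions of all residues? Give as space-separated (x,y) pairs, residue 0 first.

Answer: (0,0) (0,-1) (1,-1) (1,-2) (0,-2) (0,-3) (0,-4)

Derivation:
Initial moves: DLDLDR
Fold: move[1]->R => DRDLDR (positions: [(0, 0), (0, -1), (1, -1), (1, -2), (0, -2), (0, -3), (1, -3)])
Fold: move[5]->L => DRDLDL (positions: [(0, 0), (0, -1), (1, -1), (1, -2), (0, -2), (0, -3), (-1, -3)])
Fold: move[5]->D => DRDLDD (positions: [(0, 0), (0, -1), (1, -1), (1, -2), (0, -2), (0, -3), (0, -4)])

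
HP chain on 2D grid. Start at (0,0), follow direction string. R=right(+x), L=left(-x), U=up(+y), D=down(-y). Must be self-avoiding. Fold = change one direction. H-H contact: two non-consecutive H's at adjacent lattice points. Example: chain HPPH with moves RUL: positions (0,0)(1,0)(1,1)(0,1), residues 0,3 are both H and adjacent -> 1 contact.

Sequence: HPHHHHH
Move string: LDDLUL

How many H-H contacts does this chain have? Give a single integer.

Positions: [(0, 0), (-1, 0), (-1, -1), (-1, -2), (-2, -2), (-2, -1), (-3, -1)]
H-H contact: residue 2 @(-1,-1) - residue 5 @(-2, -1)

Answer: 1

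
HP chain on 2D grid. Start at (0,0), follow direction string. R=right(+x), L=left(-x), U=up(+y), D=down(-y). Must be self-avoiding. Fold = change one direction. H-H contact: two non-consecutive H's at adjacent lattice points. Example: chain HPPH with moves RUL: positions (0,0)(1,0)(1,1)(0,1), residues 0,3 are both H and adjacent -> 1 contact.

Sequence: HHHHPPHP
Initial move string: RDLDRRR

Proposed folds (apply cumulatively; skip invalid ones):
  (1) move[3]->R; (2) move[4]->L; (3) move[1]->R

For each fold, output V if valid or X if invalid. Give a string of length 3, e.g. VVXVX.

Answer: XXX

Derivation:
Initial: RDLDRRR -> [(0, 0), (1, 0), (1, -1), (0, -1), (0, -2), (1, -2), (2, -2), (3, -2)]
Fold 1: move[3]->R => RDLRRRR INVALID (collision), skipped
Fold 2: move[4]->L => RDLDLRR INVALID (collision), skipped
Fold 3: move[1]->R => RRLDRRR INVALID (collision), skipped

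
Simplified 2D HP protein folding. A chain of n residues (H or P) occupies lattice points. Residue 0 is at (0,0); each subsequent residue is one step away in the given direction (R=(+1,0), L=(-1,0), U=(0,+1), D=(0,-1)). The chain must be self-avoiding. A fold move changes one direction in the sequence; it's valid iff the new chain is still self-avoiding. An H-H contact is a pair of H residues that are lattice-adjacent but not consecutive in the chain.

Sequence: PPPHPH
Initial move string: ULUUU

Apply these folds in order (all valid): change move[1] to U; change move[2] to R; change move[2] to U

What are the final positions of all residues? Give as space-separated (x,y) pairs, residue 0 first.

Initial moves: ULUUU
Fold: move[1]->U => UUUUU (positions: [(0, 0), (0, 1), (0, 2), (0, 3), (0, 4), (0, 5)])
Fold: move[2]->R => UURUU (positions: [(0, 0), (0, 1), (0, 2), (1, 2), (1, 3), (1, 4)])
Fold: move[2]->U => UUUUU (positions: [(0, 0), (0, 1), (0, 2), (0, 3), (0, 4), (0, 5)])

Answer: (0,0) (0,1) (0,2) (0,3) (0,4) (0,5)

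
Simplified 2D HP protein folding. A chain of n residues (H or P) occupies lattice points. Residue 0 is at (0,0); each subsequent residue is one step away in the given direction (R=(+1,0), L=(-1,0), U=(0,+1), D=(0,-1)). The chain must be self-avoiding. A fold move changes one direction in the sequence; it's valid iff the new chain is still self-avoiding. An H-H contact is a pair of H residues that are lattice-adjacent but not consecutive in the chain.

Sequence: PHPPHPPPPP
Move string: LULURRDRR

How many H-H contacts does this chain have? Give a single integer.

Answer: 0

Derivation:
Positions: [(0, 0), (-1, 0), (-1, 1), (-2, 1), (-2, 2), (-1, 2), (0, 2), (0, 1), (1, 1), (2, 1)]
No H-H contacts found.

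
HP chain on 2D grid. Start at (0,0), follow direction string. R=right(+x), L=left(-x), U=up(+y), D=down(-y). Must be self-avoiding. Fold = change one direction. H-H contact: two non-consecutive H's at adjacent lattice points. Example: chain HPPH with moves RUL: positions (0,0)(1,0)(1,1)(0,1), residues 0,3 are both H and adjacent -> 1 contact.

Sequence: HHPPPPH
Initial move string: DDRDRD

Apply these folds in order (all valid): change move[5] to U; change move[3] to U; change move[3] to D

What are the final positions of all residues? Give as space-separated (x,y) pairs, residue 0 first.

Initial moves: DDRDRD
Fold: move[5]->U => DDRDRU (positions: [(0, 0), (0, -1), (0, -2), (1, -2), (1, -3), (2, -3), (2, -2)])
Fold: move[3]->U => DDRURU (positions: [(0, 0), (0, -1), (0, -2), (1, -2), (1, -1), (2, -1), (2, 0)])
Fold: move[3]->D => DDRDRU (positions: [(0, 0), (0, -1), (0, -2), (1, -2), (1, -3), (2, -3), (2, -2)])

Answer: (0,0) (0,-1) (0,-2) (1,-2) (1,-3) (2,-3) (2,-2)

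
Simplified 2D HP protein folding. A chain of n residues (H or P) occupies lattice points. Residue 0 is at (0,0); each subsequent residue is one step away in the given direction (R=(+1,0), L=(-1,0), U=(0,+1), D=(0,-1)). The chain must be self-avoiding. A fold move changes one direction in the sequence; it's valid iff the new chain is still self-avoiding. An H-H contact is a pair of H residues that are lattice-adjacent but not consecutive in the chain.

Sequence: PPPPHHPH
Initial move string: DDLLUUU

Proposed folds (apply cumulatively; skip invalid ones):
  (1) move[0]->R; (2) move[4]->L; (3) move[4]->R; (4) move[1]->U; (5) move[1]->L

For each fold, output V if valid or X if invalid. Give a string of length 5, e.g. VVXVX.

Initial: DDLLUUU -> [(0, 0), (0, -1), (0, -2), (-1, -2), (-2, -2), (-2, -1), (-2, 0), (-2, 1)]
Fold 1: move[0]->R => RDLLUUU VALID
Fold 2: move[4]->L => RDLLLUU VALID
Fold 3: move[4]->R => RDLLRUU INVALID (collision), skipped
Fold 4: move[1]->U => RULLLUU VALID
Fold 5: move[1]->L => RLLLLUU INVALID (collision), skipped

Answer: VVXVX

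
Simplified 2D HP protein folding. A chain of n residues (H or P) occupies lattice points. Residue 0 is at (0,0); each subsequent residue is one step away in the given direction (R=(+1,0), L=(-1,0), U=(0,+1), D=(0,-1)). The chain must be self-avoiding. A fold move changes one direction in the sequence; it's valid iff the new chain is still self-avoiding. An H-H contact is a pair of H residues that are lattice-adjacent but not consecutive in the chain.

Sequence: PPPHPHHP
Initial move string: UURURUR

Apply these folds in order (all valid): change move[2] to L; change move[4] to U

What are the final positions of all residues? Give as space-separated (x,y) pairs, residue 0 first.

Initial moves: UURURUR
Fold: move[2]->L => UULURUR (positions: [(0, 0), (0, 1), (0, 2), (-1, 2), (-1, 3), (0, 3), (0, 4), (1, 4)])
Fold: move[4]->U => UULUUUR (positions: [(0, 0), (0, 1), (0, 2), (-1, 2), (-1, 3), (-1, 4), (-1, 5), (0, 5)])

Answer: (0,0) (0,1) (0,2) (-1,2) (-1,3) (-1,4) (-1,5) (0,5)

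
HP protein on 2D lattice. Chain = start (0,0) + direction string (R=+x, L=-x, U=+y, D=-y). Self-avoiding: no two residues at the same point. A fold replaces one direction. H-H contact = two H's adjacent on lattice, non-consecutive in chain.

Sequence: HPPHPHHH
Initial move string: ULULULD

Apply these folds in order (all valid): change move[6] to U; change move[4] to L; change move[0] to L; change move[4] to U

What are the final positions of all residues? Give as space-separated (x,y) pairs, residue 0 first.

Answer: (0,0) (-1,0) (-2,0) (-2,1) (-3,1) (-3,2) (-4,2) (-4,3)

Derivation:
Initial moves: ULULULD
Fold: move[6]->U => ULULULU (positions: [(0, 0), (0, 1), (-1, 1), (-1, 2), (-2, 2), (-2, 3), (-3, 3), (-3, 4)])
Fold: move[4]->L => ULULLLU (positions: [(0, 0), (0, 1), (-1, 1), (-1, 2), (-2, 2), (-3, 2), (-4, 2), (-4, 3)])
Fold: move[0]->L => LLULLLU (positions: [(0, 0), (-1, 0), (-2, 0), (-2, 1), (-3, 1), (-4, 1), (-5, 1), (-5, 2)])
Fold: move[4]->U => LLULULU (positions: [(0, 0), (-1, 0), (-2, 0), (-2, 1), (-3, 1), (-3, 2), (-4, 2), (-4, 3)])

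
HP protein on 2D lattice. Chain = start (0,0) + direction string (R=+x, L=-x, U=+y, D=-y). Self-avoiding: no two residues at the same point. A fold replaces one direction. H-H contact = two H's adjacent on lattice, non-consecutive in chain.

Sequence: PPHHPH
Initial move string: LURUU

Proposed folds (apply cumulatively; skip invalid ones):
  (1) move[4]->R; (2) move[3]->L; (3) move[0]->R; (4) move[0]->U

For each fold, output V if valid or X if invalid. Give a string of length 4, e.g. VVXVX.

Initial: LURUU -> [(0, 0), (-1, 0), (-1, 1), (0, 1), (0, 2), (0, 3)]
Fold 1: move[4]->R => LURUR VALID
Fold 2: move[3]->L => LURLR INVALID (collision), skipped
Fold 3: move[0]->R => RURUR VALID
Fold 4: move[0]->U => UURUR VALID

Answer: VXVV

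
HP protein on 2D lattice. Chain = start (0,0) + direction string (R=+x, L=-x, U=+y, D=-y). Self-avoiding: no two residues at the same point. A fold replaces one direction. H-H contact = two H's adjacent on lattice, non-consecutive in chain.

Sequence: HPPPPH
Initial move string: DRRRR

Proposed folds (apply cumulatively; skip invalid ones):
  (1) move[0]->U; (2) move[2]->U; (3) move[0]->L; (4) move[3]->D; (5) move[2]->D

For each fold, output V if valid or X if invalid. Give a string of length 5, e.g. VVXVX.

Answer: VVXXV

Derivation:
Initial: DRRRR -> [(0, 0), (0, -1), (1, -1), (2, -1), (3, -1), (4, -1)]
Fold 1: move[0]->U => URRRR VALID
Fold 2: move[2]->U => URURR VALID
Fold 3: move[0]->L => LRURR INVALID (collision), skipped
Fold 4: move[3]->D => URUDR INVALID (collision), skipped
Fold 5: move[2]->D => URDRR VALID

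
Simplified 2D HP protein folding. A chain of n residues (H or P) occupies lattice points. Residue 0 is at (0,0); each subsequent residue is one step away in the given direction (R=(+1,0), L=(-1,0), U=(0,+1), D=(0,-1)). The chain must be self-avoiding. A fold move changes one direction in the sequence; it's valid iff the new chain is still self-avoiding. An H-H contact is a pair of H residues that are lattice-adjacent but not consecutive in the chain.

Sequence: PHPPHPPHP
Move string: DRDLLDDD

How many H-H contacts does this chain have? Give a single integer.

Answer: 1

Derivation:
Positions: [(0, 0), (0, -1), (1, -1), (1, -2), (0, -2), (-1, -2), (-1, -3), (-1, -4), (-1, -5)]
H-H contact: residue 1 @(0,-1) - residue 4 @(0, -2)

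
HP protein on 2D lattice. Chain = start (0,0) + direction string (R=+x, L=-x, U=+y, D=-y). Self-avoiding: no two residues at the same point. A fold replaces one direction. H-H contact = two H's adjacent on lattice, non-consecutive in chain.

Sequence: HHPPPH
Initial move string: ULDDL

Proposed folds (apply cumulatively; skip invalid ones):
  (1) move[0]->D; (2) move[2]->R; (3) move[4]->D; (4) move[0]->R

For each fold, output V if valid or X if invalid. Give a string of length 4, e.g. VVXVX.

Answer: VXVX

Derivation:
Initial: ULDDL -> [(0, 0), (0, 1), (-1, 1), (-1, 0), (-1, -1), (-2, -1)]
Fold 1: move[0]->D => DLDDL VALID
Fold 2: move[2]->R => DLRDL INVALID (collision), skipped
Fold 3: move[4]->D => DLDDD VALID
Fold 4: move[0]->R => RLDDD INVALID (collision), skipped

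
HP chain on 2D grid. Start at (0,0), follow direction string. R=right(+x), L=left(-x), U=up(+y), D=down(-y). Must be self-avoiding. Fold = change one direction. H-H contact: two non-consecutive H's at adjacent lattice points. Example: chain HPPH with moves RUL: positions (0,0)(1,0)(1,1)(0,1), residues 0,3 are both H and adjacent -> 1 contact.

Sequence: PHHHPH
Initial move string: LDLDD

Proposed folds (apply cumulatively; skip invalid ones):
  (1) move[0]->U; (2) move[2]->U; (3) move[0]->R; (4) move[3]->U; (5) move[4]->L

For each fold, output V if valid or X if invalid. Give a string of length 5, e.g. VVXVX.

Answer: XXVXV

Derivation:
Initial: LDLDD -> [(0, 0), (-1, 0), (-1, -1), (-2, -1), (-2, -2), (-2, -3)]
Fold 1: move[0]->U => UDLDD INVALID (collision), skipped
Fold 2: move[2]->U => LDUDD INVALID (collision), skipped
Fold 3: move[0]->R => RDLDD VALID
Fold 4: move[3]->U => RDLUD INVALID (collision), skipped
Fold 5: move[4]->L => RDLDL VALID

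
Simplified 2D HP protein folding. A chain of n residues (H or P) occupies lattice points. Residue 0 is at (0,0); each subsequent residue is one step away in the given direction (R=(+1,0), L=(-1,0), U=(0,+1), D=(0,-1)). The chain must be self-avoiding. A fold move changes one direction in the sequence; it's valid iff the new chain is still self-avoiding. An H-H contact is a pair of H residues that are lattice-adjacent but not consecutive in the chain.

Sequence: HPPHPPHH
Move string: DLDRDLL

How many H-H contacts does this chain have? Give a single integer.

Positions: [(0, 0), (0, -1), (-1, -1), (-1, -2), (0, -2), (0, -3), (-1, -3), (-2, -3)]
H-H contact: residue 3 @(-1,-2) - residue 6 @(-1, -3)

Answer: 1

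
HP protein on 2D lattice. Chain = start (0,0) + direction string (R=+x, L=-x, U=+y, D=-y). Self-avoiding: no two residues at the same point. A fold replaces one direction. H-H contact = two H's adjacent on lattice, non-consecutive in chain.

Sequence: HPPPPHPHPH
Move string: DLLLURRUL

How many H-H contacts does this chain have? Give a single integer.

Answer: 1

Derivation:
Positions: [(0, 0), (0, -1), (-1, -1), (-2, -1), (-3, -1), (-3, 0), (-2, 0), (-1, 0), (-1, 1), (-2, 1)]
H-H contact: residue 0 @(0,0) - residue 7 @(-1, 0)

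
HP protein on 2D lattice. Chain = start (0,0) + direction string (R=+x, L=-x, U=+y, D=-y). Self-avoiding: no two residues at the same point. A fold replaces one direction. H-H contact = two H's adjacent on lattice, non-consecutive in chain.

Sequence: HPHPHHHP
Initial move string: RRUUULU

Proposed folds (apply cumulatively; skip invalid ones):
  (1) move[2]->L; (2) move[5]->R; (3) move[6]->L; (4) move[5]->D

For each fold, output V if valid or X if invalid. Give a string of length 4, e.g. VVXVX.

Answer: XVXX

Derivation:
Initial: RRUUULU -> [(0, 0), (1, 0), (2, 0), (2, 1), (2, 2), (2, 3), (1, 3), (1, 4)]
Fold 1: move[2]->L => RRLUULU INVALID (collision), skipped
Fold 2: move[5]->R => RRUUURU VALID
Fold 3: move[6]->L => RRUUURL INVALID (collision), skipped
Fold 4: move[5]->D => RRUUUDU INVALID (collision), skipped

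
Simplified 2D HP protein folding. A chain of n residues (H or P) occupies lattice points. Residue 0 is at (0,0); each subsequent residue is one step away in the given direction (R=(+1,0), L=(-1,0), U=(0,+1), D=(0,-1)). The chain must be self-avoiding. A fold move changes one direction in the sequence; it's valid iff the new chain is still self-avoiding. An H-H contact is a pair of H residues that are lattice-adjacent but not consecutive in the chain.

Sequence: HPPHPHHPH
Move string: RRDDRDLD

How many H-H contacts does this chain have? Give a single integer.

Answer: 0

Derivation:
Positions: [(0, 0), (1, 0), (2, 0), (2, -1), (2, -2), (3, -2), (3, -3), (2, -3), (2, -4)]
No H-H contacts found.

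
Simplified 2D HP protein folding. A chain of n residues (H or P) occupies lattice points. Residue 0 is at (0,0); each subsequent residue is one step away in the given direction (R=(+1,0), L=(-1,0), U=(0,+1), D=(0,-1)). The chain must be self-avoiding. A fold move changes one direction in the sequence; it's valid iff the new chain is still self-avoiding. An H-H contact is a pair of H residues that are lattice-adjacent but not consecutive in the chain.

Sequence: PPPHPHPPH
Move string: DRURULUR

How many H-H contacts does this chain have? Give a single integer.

Answer: 1

Derivation:
Positions: [(0, 0), (0, -1), (1, -1), (1, 0), (2, 0), (2, 1), (1, 1), (1, 2), (2, 2)]
H-H contact: residue 5 @(2,1) - residue 8 @(2, 2)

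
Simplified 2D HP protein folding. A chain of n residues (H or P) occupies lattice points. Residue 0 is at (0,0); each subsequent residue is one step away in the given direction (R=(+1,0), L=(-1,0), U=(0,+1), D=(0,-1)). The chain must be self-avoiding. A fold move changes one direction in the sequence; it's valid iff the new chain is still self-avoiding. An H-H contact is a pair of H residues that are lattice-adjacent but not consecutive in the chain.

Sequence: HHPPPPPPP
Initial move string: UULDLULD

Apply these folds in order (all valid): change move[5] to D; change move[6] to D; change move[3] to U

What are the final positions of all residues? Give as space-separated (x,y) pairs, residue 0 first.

Answer: (0,0) (0,1) (0,2) (-1,2) (-1,3) (-2,3) (-2,2) (-2,1) (-2,0)

Derivation:
Initial moves: UULDLULD
Fold: move[5]->D => UULDLDLD (positions: [(0, 0), (0, 1), (0, 2), (-1, 2), (-1, 1), (-2, 1), (-2, 0), (-3, 0), (-3, -1)])
Fold: move[6]->D => UULDLDDD (positions: [(0, 0), (0, 1), (0, 2), (-1, 2), (-1, 1), (-2, 1), (-2, 0), (-2, -1), (-2, -2)])
Fold: move[3]->U => UULULDDD (positions: [(0, 0), (0, 1), (0, 2), (-1, 2), (-1, 3), (-2, 3), (-2, 2), (-2, 1), (-2, 0)])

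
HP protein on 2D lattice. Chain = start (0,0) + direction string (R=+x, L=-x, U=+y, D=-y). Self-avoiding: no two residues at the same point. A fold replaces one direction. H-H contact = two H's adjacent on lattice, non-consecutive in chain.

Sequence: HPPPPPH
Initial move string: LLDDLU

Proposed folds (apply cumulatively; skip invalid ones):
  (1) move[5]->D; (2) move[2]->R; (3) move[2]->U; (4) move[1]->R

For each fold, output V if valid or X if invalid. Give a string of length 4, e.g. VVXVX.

Initial: LLDDLU -> [(0, 0), (-1, 0), (-2, 0), (-2, -1), (-2, -2), (-3, -2), (-3, -1)]
Fold 1: move[5]->D => LLDDLD VALID
Fold 2: move[2]->R => LLRDLD INVALID (collision), skipped
Fold 3: move[2]->U => LLUDLD INVALID (collision), skipped
Fold 4: move[1]->R => LRDDLD INVALID (collision), skipped

Answer: VXXX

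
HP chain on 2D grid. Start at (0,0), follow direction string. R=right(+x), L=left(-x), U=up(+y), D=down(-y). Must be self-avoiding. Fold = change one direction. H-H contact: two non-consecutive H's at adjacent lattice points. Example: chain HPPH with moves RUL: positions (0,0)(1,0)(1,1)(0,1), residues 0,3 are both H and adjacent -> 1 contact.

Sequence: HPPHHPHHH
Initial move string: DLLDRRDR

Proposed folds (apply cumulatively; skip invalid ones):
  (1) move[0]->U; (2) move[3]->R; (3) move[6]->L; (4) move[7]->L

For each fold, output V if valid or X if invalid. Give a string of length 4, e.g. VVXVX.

Initial: DLLDRRDR -> [(0, 0), (0, -1), (-1, -1), (-2, -1), (-2, -2), (-1, -2), (0, -2), (0, -3), (1, -3)]
Fold 1: move[0]->U => ULLDRRDR INVALID (collision), skipped
Fold 2: move[3]->R => DLLRRRDR INVALID (collision), skipped
Fold 3: move[6]->L => DLLDRRLR INVALID (collision), skipped
Fold 4: move[7]->L => DLLDRRDL VALID

Answer: XXXV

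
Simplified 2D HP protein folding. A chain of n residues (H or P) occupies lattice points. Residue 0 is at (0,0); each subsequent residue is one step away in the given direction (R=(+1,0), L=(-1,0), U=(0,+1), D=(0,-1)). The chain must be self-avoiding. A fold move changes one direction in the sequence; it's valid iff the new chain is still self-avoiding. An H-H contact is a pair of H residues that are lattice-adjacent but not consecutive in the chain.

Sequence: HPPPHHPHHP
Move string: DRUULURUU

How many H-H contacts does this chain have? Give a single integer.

Answer: 2

Derivation:
Positions: [(0, 0), (0, -1), (1, -1), (1, 0), (1, 1), (0, 1), (0, 2), (1, 2), (1, 3), (1, 4)]
H-H contact: residue 0 @(0,0) - residue 5 @(0, 1)
H-H contact: residue 4 @(1,1) - residue 7 @(1, 2)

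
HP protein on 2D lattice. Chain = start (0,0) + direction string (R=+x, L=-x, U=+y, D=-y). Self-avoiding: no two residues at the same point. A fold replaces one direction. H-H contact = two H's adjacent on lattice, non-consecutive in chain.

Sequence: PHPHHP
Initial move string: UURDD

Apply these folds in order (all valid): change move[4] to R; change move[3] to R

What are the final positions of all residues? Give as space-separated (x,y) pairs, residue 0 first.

Answer: (0,0) (0,1) (0,2) (1,2) (2,2) (3,2)

Derivation:
Initial moves: UURDD
Fold: move[4]->R => UURDR (positions: [(0, 0), (0, 1), (0, 2), (1, 2), (1, 1), (2, 1)])
Fold: move[3]->R => UURRR (positions: [(0, 0), (0, 1), (0, 2), (1, 2), (2, 2), (3, 2)])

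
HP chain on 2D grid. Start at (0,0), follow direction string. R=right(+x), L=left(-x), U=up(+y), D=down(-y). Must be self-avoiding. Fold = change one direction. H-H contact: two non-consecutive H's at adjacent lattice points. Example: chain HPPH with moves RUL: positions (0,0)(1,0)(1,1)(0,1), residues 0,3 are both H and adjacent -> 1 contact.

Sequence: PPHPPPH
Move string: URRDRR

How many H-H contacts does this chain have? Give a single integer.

Positions: [(0, 0), (0, 1), (1, 1), (2, 1), (2, 0), (3, 0), (4, 0)]
No H-H contacts found.

Answer: 0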